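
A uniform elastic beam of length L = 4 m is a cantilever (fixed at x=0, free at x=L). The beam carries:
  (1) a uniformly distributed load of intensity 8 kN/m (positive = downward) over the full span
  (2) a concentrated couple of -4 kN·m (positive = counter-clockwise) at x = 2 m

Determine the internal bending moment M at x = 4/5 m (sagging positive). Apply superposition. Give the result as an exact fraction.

M(4/5) = -1124/25 kN·m

Load 1 — uniform load w=8 kN/m over full span:
  M_1 = -w(L-x)²/2 = -8·(4-(4/5))²/2 = -1024/25 kN·m
Load 2 — applied couple M₀=-4 kN·m at a=2 m (b=L-a=2):
  M_2 = M₀  [x≤a] = (-4) = -4 kN·m
Superposition: M = Σ M_i = -1124/25 kN·m ≈ -44.960000 kN·m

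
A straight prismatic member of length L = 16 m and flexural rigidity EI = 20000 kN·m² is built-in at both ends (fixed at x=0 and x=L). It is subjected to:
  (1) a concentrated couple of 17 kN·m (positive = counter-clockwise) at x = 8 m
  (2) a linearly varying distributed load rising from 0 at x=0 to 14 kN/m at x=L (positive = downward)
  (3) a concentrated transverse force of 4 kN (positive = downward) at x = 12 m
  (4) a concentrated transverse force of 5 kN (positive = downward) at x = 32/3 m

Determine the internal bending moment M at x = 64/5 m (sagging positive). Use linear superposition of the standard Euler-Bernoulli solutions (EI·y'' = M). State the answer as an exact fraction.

Load 1 — applied couple M₀=17 kN·m at a=8 m (b=L-a=8):
  M_1 = R_Ax - M_A - M₀  [x>a] with R_A=51/32, M_A=17/4 = (51/32)·(64/5) - (17/4) - 17 = -17/20 kN·m
Load 2 — triangular load w₀=14 kN/m (0→w₀ over full span):
  M_2 = 3w₀Lx/20 - w₀L²/30 - w₀x³/(6L) = 3·14·16·(64/5)/20 - 14·16²/30 - 14·(64/5)³/(6·16) = 1792/375 kN·m
Load 3 — point force P=4 kN at a=12 m (b=L-a=4):
  M_3 = Pa²(a+3b)(L-x)/L³ - Pa²b/L²  [x>a] = 4·12²·(12+3·4)·(16-(64/5))/16³ - 4·12²·4/16² = 9/5 kN·m
Load 4 — point force P=5 kN at a=32/3 m (b=L-a=16/3):
  M_4 = Pa²(a+3b)(L-x)/L³ - Pa²b/L²  [x>a] = 5·(32/3)²·((32/3)+3·(16/3))·(16-(64/5))/16³ - 5·(32/3)²·(16/3)/16² = 0 kN·m
Superposition: M = Σ M_i = 8593/1500 kN·m ≈ 5.728667 kN·m

M(64/5) = 8593/1500 kN·m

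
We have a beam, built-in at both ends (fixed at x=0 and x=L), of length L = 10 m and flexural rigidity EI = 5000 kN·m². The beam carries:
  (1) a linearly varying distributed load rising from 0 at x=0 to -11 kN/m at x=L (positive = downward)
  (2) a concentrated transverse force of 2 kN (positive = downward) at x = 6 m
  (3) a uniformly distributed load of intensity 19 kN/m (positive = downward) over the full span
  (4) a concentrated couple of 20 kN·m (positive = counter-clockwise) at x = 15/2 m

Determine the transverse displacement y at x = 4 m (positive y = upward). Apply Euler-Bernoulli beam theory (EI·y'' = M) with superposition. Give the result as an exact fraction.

Load 1 — triangular load w₀=-11 kN/m (0→w₀ over full span):
  y_1 = -w₀x²(L-x)²(x+2L)/(120LEI) = -(-11)·4²·(10-4)²·(4+2·10)/(120·10·5000) = 396/15625 m
Load 2 — point force P=2 kN at a=6 m (b=L-a=4):
  y_2 = -Pb²x²(3aL-(3a+b)x)/(6L³EI)  [x≤a] = -2·4²·4²·(3·6·10-(3·6+4)·4)/(6·10³·5000) = -368/234375 m
Load 3 — uniform load w=19 kN/m over full span:
  y_3 = -wx²(L-x)²/(24EI) = -19·4²·(10-4)²/(24·5000) = -57/625 m
Load 4 — applied couple M₀=20 kN·m at a=15/2 m (b=L-a=5/2):
  y_4 = (R_Ax³/6 - M_Ax²/2)/EI  [x≤a] with R_A=9/4, M_A=25/4 = ((9/4)·4³/6 - (25/4)·4²/2)/5000 = -13/2500 m
Superposition: y = Σ y_i = -68087/937500 m ≈ -0.072626 m

y(4) = -68087/937500 m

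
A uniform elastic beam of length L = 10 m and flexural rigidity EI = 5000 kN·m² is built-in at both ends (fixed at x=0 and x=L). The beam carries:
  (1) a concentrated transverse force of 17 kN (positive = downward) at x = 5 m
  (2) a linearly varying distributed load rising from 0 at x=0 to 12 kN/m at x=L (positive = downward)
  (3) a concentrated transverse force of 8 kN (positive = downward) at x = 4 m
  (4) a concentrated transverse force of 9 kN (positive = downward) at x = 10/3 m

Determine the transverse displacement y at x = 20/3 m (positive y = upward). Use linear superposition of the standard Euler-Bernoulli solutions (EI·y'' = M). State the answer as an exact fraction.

Load 1 — point force P=17 kN at a=5 m (b=L-a=5):
  y_1 = -Pa²(L-x)²(3bL-(3b+a)(L-x))/(6L³EI)  [x>a] = -17·5²·(10-(20/3))²·(3·5·10-(3·5+5)·(10-(20/3)))/(6·10³·5000) = -17/1296 m
Load 2 — triangular load w₀=12 kN/m (0→w₀ over full span):
  y_2 = -w₀x²(L-x)²(x+2L)/(120LEI) = -12·(20/3)²·(10-(20/3))²·((20/3)+2·10)/(120·10·5000) = -32/1215 m
Load 3 — point force P=8 kN at a=4 m (b=L-a=6):
  y_3 = -Pa²(L-x)²(3bL-(3b+a)(L-x))/(6L³EI)  [x>a] = -8·4²·(10-(20/3))²·(3·6·10-(3·6+4)·(10-(20/3)))/(6·10³·5000) = -256/50625 m
Load 4 — point force P=9 kN at a=10/3 m (b=L-a=20/3):
  y_4 = -Pa²(L-x)²(3bL-(3b+a)(L-x))/(6L³EI)  [x>a] = -9·(10/3)²·(10-(20/3))²·(3·(20/3)·10-(3·(20/3)+(10/3))·(10-(20/3)))/(6·10³·5000) = -11/2430 m
Superposition: y = Σ y_i = -39721/810000 m ≈ -0.049038 m

y(20/3) = -39721/810000 m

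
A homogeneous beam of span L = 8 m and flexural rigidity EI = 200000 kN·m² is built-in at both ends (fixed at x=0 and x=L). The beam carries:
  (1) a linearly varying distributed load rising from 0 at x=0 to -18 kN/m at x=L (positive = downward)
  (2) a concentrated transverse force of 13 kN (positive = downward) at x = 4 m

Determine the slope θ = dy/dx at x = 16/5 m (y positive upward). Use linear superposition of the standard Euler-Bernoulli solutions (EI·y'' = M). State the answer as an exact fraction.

Load 1 — triangular load w₀=-18 kN/m (0→w₀ over full span):
  θ_1 = -w₀(2x(L-x)(L-2x)(x+2L)+x²(L-x)²)/(120LEI) = -(-18)·(2·(16/5)·(8-(16/5))·(8-2·(16/5))·((16/5)+2·8)+(16/5)²·(8-(16/5))²)/(120·8·200000) = 216/1953125 rad
Load 2 — point force P=13 kN at a=4 m (b=L-a=4):
  θ_2 = -Pb²x(2aL-(3a+b)x)/(2L³EI)  [x≤a] = -13·4²·(16/5)·(2·4·8-(3·4+4)·(16/5))/(2·8³·200000) = -13/312500 rad
Superposition: θ = Σ θ_i = 539/7812500 rad ≈ 0.000069 rad

θ(16/5) = 539/7812500 rad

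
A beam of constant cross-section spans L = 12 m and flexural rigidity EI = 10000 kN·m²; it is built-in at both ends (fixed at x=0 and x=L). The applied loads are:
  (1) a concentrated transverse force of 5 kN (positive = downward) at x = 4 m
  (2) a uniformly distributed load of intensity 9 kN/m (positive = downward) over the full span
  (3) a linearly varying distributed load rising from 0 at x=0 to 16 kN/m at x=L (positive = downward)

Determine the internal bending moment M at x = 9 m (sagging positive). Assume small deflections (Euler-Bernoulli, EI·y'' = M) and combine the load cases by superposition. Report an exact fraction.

M(9) = 3001/90 kN·m

Load 1 — point force P=5 kN at a=4 m (b=L-a=8):
  M_1 = Pa²(a+3b)(L-x)/L³ - Pa²b/L²  [x>a] = 5·4²·(4+3·8)·(12-9)/12³ - 5·4²·8/12² = -5/9 kN·m
Load 2 — uniform load w=9 kN/m over full span:
  M_2 = wLx/2 - wL²/12 - wx²/2 = 9·12·9/2 - 9·12²/12 - 9·9²/2 = 27/2 kN·m
Load 3 — triangular load w₀=16 kN/m (0→w₀ over full span):
  M_3 = 3w₀Lx/20 - w₀L²/30 - w₀x³/(6L) = 3·16·12·9/20 - 16·12²/30 - 16·9³/(6·12) = 102/5 kN·m
Superposition: M = Σ M_i = 3001/90 kN·m ≈ 33.344444 kN·m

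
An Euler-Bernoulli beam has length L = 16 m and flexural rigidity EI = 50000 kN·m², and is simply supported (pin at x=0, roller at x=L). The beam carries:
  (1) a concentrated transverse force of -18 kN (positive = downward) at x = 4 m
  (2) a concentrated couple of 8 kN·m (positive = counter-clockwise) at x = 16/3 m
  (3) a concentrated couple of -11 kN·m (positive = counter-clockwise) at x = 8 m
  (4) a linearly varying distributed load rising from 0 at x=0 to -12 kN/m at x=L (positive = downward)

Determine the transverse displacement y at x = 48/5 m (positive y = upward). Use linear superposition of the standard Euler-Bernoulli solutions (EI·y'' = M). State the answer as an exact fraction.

y(48/5) = 52503476/439453125 m

Load 1 — point force P=-18 kN at a=4 m (b=L-a=12):
  y_1 = -Pa(L-x)(2Lx-a²-x²)/(6LEI)  [x>a] = -(-18)·4·(16-(48/5))·(2·16·(48/5)-4²-(48/5)²)/(6·16·50000) = 7464/390625 m
Load 2 — applied couple M₀=8 kN·m at a=16/3 m (b=L-a=32/3):
  y_2 = (M₀x³/(6L)-M₀(x-a)²/2+C₁x)/EI  [x>a] with C₁=M₀(3b²-L²)/(6L)=64/9 = (8·(48/5)³/(6·16)-8·((48/5)-(16/3))²/2+(64/9)·(48/5))/50000 = 4864/3515625 m
Load 3 — applied couple M₀=-11 kN·m at a=8 m (b=L-a=8):
  y_3 = (M₀x³/(6L)-M₀(x-a)²/2+C₁x)/EI  [x>a] with C₁=M₀(3b²-L²)/(6L)=22/3 = ((-11)·(48/5)³/(6·16)-(-11)·((48/5)-8)²/2+(22/3)·(48/5))/50000 = -132/390625 m
Load 4 — triangular load w₀=-12 kN/m (0→w₀ over full span):
  y_4 = -w₀x(7L⁴-10L²x²+3x⁴)/(360LEI) = -(-12)·(48/5)·(7·16⁴-10·16²·(48/5)²+3·(48/5)⁴)/(360·16·50000) = 4849664/48828125 m
Superposition: y = Σ y_i = 52503476/439453125 m ≈ 0.119475 m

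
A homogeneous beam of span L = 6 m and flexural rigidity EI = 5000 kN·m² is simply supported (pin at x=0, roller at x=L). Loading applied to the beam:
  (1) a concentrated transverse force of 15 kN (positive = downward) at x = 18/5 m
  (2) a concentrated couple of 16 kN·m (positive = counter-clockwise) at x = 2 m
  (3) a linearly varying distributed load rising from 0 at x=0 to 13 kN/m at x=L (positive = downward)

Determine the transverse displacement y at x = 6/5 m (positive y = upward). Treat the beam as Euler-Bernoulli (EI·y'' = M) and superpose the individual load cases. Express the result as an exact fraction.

Load 1 — point force P=15 kN at a=18/5 m (b=L-a=12/5):
  y_1 = -Pbx(L²-b²-x²)/(6LEI)  [x≤a] = -15·(12/5)·(6/5)·(6²-(12/5)²-(6/5)²)/(6·6·5000) = -108/15625 m
Load 2 — applied couple M₀=16 kN·m at a=2 m (b=L-a=4):
  y_2 = (M₀x³/(6L)+C₁x)/EI  [x≤a] with C₁=M₀(3b²-L²)/(6L)=16/3 = (16·(6/5)³/(6·6)+(16/3)·(6/5))/5000 = 112/78125 m
Load 3 — triangular load w₀=13 kN/m (0→w₀ over full span):
  y_3 = -w₀x(7L⁴-10L²x²+3x⁴)/(360LEI) = -13·(6/5)·(7·6⁴-10·6²·(6/5)²+3·(6/5)⁴)/(360·6·5000) = -120744/9765625 m
Superposition: y = Σ y_i = -174244/9765625 m ≈ -0.017843 m

y(6/5) = -174244/9765625 m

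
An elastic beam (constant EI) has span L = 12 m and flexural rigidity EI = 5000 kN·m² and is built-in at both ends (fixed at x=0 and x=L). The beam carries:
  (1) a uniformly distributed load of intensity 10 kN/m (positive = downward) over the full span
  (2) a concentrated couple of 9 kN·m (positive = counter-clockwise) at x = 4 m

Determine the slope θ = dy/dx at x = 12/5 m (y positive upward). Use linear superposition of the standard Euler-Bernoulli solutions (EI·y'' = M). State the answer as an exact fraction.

θ(12/5) = -423/15625 rad

Load 1 — uniform load w=10 kN/m over full span:
  θ_1 = -wx(L-x)(L-2x)/(12EI) = -10·(12/5)·(12-(12/5))·(12-2·(12/5))/(12·5000) = -432/15625 rad
Load 2 — applied couple M₀=9 kN·m at a=4 m (b=L-a=8):
  θ_2 = (R_Ax²/2 - M_Ax)/EI  [x≤a] with R_A=1, M_A=0 = (1·(12/5)²/2 - 0·(12/5))/5000 = 9/15625 rad
Superposition: θ = Σ θ_i = -423/15625 rad ≈ -0.027072 rad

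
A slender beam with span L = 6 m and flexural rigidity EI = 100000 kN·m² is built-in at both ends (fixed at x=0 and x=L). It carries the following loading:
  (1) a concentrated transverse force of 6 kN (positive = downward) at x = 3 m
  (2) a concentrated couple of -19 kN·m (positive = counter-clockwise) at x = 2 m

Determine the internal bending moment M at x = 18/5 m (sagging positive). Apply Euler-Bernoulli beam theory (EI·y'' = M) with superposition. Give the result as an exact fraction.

Load 1 — point force P=6 kN at a=3 m (b=L-a=3):
  M_1 = Pa²(a+3b)(L-x)/L³ - Pa²b/L²  [x>a] = 6·3²·(3+3·3)·(6-(18/5))/6³ - 6·3²·3/6² = 27/10 kN·m
Load 2 — applied couple M₀=-19 kN·m at a=2 m (b=L-a=4):
  M_2 = R_Ax - M_A - M₀  [x>a] with R_A=-38/9, M_A=0 = (-38/9)·(18/5) - 0 - (-19) = 19/5 kN·m
Superposition: M = Σ M_i = 13/2 kN·m ≈ 6.500000 kN·m

M(18/5) = 13/2 kN·m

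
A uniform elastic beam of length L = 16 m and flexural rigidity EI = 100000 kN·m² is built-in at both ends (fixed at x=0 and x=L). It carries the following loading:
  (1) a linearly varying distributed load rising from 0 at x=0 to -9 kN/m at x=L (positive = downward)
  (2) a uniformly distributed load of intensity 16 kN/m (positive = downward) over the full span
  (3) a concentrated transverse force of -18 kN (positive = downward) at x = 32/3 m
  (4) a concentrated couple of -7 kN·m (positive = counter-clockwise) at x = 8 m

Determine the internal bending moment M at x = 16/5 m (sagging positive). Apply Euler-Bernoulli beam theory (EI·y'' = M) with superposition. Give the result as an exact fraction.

M(16/5) = 4723/1500 kN·m

Load 1 — triangular load w₀=-9 kN/m (0→w₀ over full span):
  M_1 = 3w₀Lx/20 - w₀L²/30 - w₀x³/(6L) = 3·(-9)·16·(16/5)/20 - (-9)·16²/30 - (-9)·(16/5)³/(6·16) = 1344/125 kN·m
Load 2 — uniform load w=16 kN/m over full span:
  M_2 = wLx/2 - wL²/12 - wx²/2 = 16·16·(16/5)/2 - 16·16²/12 - 16·(16/5)²/2 = -1024/75 kN·m
Load 3 — point force P=-18 kN at a=32/3 m (b=L-a=16/3):
  M_3 = Pb²(3a+b)x/L³ - Pab²/L²  [x≤a] = (-18)·(16/3)²·(3·(32/3)+(16/3))·(16/5)/16³ - (-18)·(32/3)·(16/3)²/16² = 32/5 kN·m
Load 4 — applied couple M₀=-7 kN·m at a=8 m (b=L-a=8):
  M_4 = R_Ax - M_A  [x≤a] with R_A=-21/32, M_A=-7/4 = (-21/32)·(16/5) - (-7/4) = -7/20 kN·m
Superposition: M = Σ M_i = 4723/1500 kN·m ≈ 3.148667 kN·m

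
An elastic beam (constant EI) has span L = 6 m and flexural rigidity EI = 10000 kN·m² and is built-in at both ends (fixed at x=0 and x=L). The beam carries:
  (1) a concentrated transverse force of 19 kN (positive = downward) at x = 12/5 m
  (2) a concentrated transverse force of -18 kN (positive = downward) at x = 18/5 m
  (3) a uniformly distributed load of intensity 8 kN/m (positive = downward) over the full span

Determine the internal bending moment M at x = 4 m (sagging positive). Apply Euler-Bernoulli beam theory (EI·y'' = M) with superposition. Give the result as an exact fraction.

M(4) = 332/125 kN·m

Load 1 — point force P=19 kN at a=12/5 m (b=L-a=18/5):
  M_1 = Pa²(a+3b)(L-x)/L³ - Pa²b/L²  [x>a] = 19·(12/5)²·((12/5)+3·(18/5))·(6-4)/6³ - 19·(12/5)²·(18/5)/6² = 304/125 kN·m
Load 2 — point force P=-18 kN at a=18/5 m (b=L-a=12/5):
  M_2 = Pa²(a+3b)(L-x)/L³ - Pa²b/L²  [x>a] = (-18)·(18/5)²·((18/5)+3·(12/5))·(6-4)/6³ - (-18)·(18/5)²·(12/5)/6² = -972/125 kN·m
Load 3 — uniform load w=8 kN/m over full span:
  M_3 = wLx/2 - wL²/12 - wx²/2 = 8·6·4/2 - 8·6²/12 - 8·4²/2 = 8 kN·m
Superposition: M = Σ M_i = 332/125 kN·m ≈ 2.656000 kN·m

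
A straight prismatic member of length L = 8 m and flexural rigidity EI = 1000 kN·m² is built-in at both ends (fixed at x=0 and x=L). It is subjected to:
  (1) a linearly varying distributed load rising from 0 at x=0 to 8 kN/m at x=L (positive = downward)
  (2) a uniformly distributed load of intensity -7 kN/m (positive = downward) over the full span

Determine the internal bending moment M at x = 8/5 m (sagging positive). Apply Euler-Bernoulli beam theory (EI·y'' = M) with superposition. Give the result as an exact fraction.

M(8/5) = -112/125 kN·m

Load 1 — triangular load w₀=8 kN/m (0→w₀ over full span):
  M_1 = 3w₀Lx/20 - w₀L²/30 - w₀x³/(6L) = 3·8·8·(8/5)/20 - 8·8²/30 - 8·(8/5)³/(6·8) = -896/375 kN·m
Load 2 — uniform load w=-7 kN/m over full span:
  M_2 = wLx/2 - wL²/12 - wx²/2 = (-7)·8·(8/5)/2 - (-7)·8²/12 - (-7)·(8/5)²/2 = 112/75 kN·m
Superposition: M = Σ M_i = -112/125 kN·m ≈ -0.896000 kN·m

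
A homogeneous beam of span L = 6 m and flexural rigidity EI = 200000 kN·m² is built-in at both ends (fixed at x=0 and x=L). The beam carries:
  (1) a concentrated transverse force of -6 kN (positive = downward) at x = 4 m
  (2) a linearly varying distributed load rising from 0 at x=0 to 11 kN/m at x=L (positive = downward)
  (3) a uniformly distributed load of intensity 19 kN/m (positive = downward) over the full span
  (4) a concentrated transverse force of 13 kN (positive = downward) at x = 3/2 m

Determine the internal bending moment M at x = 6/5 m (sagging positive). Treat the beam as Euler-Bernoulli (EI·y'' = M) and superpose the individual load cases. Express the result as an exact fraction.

M(6/5) = -4537/4000 kN·m

Load 1 — point force P=-6 kN at a=4 m (b=L-a=2):
  M_1 = Pb²(3a+b)x/L³ - Pab²/L²  [x≤a] = (-6)·2²·(3·4+2)·(6/5)/6³ - (-6)·4·2²/6² = 4/5 kN·m
Load 2 — triangular load w₀=11 kN/m (0→w₀ over full span):
  M_2 = 3w₀Lx/20 - w₀L²/30 - w₀x³/(6L) = 3·11·6·(6/5)/20 - 11·6²/30 - 11·(6/5)³/(6·6) = -231/125 kN·m
Load 3 — uniform load w=19 kN/m over full span:
  M_3 = wLx/2 - wL²/12 - wx²/2 = 19·6·(6/5)/2 - 19·6²/12 - 19·(6/5)²/2 = -57/25 kN·m
Load 4 — point force P=13 kN at a=3/2 m (b=L-a=9/2):
  M_4 = Pb²(3a+b)x/L³ - Pab²/L²  [x≤a] = 13·(9/2)²·(3·(3/2)+(9/2))·(6/5)/6³ - 13·(3/2)·(9/2)²/6² = 351/160 kN·m
Superposition: M = Σ M_i = -4537/4000 kN·m ≈ -1.134250 kN·m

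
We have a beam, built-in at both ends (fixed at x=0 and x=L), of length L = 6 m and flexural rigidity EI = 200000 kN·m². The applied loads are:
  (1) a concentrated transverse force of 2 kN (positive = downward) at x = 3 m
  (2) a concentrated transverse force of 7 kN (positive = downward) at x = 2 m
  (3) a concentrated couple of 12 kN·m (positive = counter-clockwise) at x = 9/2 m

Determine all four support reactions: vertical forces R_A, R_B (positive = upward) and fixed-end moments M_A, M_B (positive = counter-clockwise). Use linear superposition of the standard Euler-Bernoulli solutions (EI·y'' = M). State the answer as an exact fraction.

Load 1 — point force P=2 kN at a=3 m (b=L-a=3):
  R_A = Pb²(3a+b)/L³ = 2·3²·(3·3+3)/6³ = 1 kN
  M_A = Pab²/L² = 2·3·3²/6² = 3/2 kN·m
  R_B = Pa²(a+3b)/L³ = 2·3²·(3+3·3)/6³ = 1 kN
  M_B = -Pa²b/L² = -2·3²·3/6² = -3/2 kN·m
Load 2 — point force P=7 kN at a=2 m (b=L-a=4):
  R_A = Pb²(3a+b)/L³ = 7·4²·(3·2+4)/6³ = 140/27 kN
  M_A = Pab²/L² = 7·2·4²/6² = 56/9 kN·m
  R_B = Pa²(a+3b)/L³ = 7·2²·(2+3·4)/6³ = 49/27 kN
  M_B = -Pa²b/L² = -7·2²·4/6² = -28/9 kN·m
Load 3 — applied couple M₀=12 kN·m at a=9/2 m (b=L-a=3/2):
  R_A = 6M₀ab/L³ = 6·12·(9/2)·(3/2)/6³ = 9/4 kN
  M_A = M₀b(2a-b)/L² = 12·(3/2)·(2·(9/2)-(3/2))/6² = 15/4 kN·m
  R_B = -6M₀ab/L³ = -6·12·(9/2)·(3/2)/6³ = -9/4 kN
  M_B = M₀a(2b-a)/L² = 12·(9/2)·(2·(3/2)-(9/2))/6² = -9/4 kN·m
Superposition: R_A = 911/108 kN, M_A = 413/36 kN·m, R_B = 61/108 kN, M_B = -247/36 kN·m

R_A = 911/108 kN, M_A = 413/36 kN·m, R_B = 61/108 kN, M_B = -247/36 kN·m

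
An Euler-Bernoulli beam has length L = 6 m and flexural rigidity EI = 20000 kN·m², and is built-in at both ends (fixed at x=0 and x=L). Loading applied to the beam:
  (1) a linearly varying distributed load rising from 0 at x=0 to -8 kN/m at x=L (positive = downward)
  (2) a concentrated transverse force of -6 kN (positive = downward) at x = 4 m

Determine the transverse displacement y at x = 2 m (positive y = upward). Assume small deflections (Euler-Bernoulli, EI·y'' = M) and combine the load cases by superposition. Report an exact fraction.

Load 1 — triangular load w₀=-8 kN/m (0→w₀ over full span):
  y_1 = -w₀x²(L-x)²(x+2L)/(120LEI) = -(-8)·2²·(6-2)²·(2+2·6)/(120·6·20000) = 14/28125 m
Load 2 — point force P=-6 kN at a=4 m (b=L-a=2):
  y_2 = -Pb²x²(3aL-(3a+b)x)/(6L³EI)  [x≤a] = -(-6)·2²·2²·(3·4·6-(3·4+2)·2)/(6·6³·20000) = 11/67500 m
Superposition: y = Σ y_i = 223/337500 m ≈ 0.000661 m

y(2) = 223/337500 m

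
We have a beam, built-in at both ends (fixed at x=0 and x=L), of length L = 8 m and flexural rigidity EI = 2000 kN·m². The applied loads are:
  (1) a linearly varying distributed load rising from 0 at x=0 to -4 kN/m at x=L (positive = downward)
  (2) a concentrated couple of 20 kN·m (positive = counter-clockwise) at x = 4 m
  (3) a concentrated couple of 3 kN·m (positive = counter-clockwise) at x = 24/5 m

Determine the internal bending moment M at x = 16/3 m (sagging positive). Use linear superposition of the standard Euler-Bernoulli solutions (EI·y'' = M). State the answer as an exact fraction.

Load 1 — triangular load w₀=-4 kN/m (0→w₀ over full span):
  M_1 = 3w₀Lx/20 - w₀L²/30 - w₀x³/(6L) = 3·(-4)·8·(16/3)/20 - (-4)·8²/30 - (-4)·(16/3)³/(6·8) = -1792/405 kN·m
Load 2 — applied couple M₀=20 kN·m at a=4 m (b=L-a=4):
  M_2 = R_Ax - M_A - M₀  [x>a] with R_A=15/4, M_A=5 = (15/4)·(16/3) - 5 - 20 = -5 kN·m
Load 3 — applied couple M₀=3 kN·m at a=24/5 m (b=L-a=16/5):
  M_3 = R_Ax - M_A - M₀  [x>a] with R_A=27/50, M_A=24/25 = (27/50)·(16/3) - (24/25) - 3 = -27/25 kN·m
Superposition: M = Σ M_i = -21272/2025 kN·m ≈ -10.504691 kN·m

M(16/3) = -21272/2025 kN·m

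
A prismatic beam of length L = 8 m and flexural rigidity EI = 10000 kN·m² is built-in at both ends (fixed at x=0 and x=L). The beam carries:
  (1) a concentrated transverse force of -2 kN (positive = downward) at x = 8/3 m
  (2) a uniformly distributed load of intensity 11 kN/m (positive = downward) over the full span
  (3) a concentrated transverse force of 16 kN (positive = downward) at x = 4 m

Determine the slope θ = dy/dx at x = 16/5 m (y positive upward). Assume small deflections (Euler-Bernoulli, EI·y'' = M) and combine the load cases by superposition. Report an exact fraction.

θ(16/5) = -2284/703125 rad

Load 1 — point force P=-2 kN at a=8/3 m (b=L-a=16/3):
  θ_1 = Pa²(L-x)(2bL-(3b+a)(L-x))/(2L³EI)  [x>a] = (-2)·(8/3)²·(8-(16/5))·(2·(16/3)·8-(3·(16/3)+(8/3))·(8-(16/5)))/(2·8³·10000) = 4/140625 rad
Load 2 — uniform load w=11 kN/m over full span:
  θ_2 = -wx(L-x)(L-2x)/(12EI) = -11·(16/5)·(8-(16/5))·(8-2·(16/5))/(12·10000) = -176/78125 rad
Load 3 — point force P=16 kN at a=4 m (b=L-a=4):
  θ_3 = -Pb²x(2aL-(3a+b)x)/(2L³EI)  [x≤a] = -16·4²·(16/5)·(2·4·8-(3·4+4)·(16/5))/(2·8³·10000) = -16/15625 rad
Superposition: θ = Σ θ_i = -2284/703125 rad ≈ -0.003248 rad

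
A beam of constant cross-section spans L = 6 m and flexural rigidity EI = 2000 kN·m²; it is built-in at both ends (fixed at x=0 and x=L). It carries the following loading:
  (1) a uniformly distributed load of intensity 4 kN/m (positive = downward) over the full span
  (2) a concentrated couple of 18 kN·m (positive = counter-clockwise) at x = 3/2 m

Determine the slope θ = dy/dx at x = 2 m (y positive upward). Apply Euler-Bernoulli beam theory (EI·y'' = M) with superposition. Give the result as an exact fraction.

θ(2) = -1/2400 rad

Load 1 — uniform load w=4 kN/m over full span:
  θ_1 = -wx(L-x)(L-2x)/(12EI) = -4·2·(6-2)·(6-2·2)/(12·2000) = -1/375 rad
Load 2 — applied couple M₀=18 kN·m at a=3/2 m (b=L-a=9/2):
  θ_2 = (R_Ax²/2 - M_Ax - M₀(x-a))/EI  [x>a] with R_A=27/8, M_A=-27/8 = ((27/8)·2²/2 - (-27/8)·2 - 18·(2-(3/2)))/2000 = 9/4000 rad
Superposition: θ = Σ θ_i = -1/2400 rad ≈ -0.000417 rad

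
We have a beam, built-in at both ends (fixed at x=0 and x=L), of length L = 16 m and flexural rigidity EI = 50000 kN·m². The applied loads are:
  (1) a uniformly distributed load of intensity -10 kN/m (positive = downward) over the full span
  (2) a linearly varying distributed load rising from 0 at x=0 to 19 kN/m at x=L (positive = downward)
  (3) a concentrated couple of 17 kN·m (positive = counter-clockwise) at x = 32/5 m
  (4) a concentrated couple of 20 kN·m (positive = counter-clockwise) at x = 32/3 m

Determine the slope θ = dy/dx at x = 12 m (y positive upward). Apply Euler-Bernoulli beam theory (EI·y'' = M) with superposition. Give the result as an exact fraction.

θ(12) = -43/468750 rad

Load 1 — uniform load w=-10 kN/m over full span:
  θ_1 = -wx(L-x)(L-2x)/(12EI) = -(-10)·12·(16-12)·(16-2·12)/(12·50000) = -4/625 rad
Load 2 — triangular load w₀=19 kN/m (0→w₀ over full span):
  θ_2 = -w₀(2x(L-x)(L-2x)(x+2L)+x²(L-x)²)/(120LEI) = -19·(2·12·(16-12)·(16-2·12)·(12+2·16)+12²·(16-12)²)/(120·16·50000) = 779/125000 rad
Load 3 — applied couple M₀=17 kN·m at a=32/5 m (b=L-a=48/5):
  θ_3 = (R_Ax²/2 - M_Ax - M₀(x-a))/EI  [x>a] with R_A=153/100, M_A=51/25 = ((153/100)·12²/2 - (51/25)·12 - 17·(12-(32/5)))/50000 = -119/625000 rad
Load 4 — applied couple M₀=20 kN·m at a=32/3 m (b=L-a=16/3):
  θ_4 = (R_Ax²/2 - M_Ax - M₀(x-a))/EI  [x>a] with R_A=5/3, M_A=20/3 = ((5/3)·12²/2 - (20/3)·12 - 20·(12-(32/3)))/50000 = 1/3750 rad
Superposition: θ = Σ θ_i = -43/468750 rad ≈ -0.000092 rad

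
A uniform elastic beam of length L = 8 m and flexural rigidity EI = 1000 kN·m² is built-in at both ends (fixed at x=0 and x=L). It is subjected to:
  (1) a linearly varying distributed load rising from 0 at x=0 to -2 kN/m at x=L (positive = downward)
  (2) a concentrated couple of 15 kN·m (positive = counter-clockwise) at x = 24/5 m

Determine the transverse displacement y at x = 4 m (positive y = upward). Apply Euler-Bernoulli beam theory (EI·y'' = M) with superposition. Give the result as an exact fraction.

Load 1 — triangular load w₀=-2 kN/m (0→w₀ over full span):
  y_1 = -w₀x²(L-x)²(x+2L)/(120LEI) = -(-2)·4²·(8-4)²·(4+2·8)/(120·8·1000) = 4/375 m
Load 2 — applied couple M₀=15 kN·m at a=24/5 m (b=L-a=16/5):
  y_2 = (R_Ax³/6 - M_Ax²/2)/EI  [x≤a] with R_A=27/10, M_A=24/5 = ((27/10)·4³/6 - (24/5)·4²/2)/1000 = -6/625 m
Superposition: y = Σ y_i = 2/1875 m ≈ 0.001067 m

y(4) = 2/1875 m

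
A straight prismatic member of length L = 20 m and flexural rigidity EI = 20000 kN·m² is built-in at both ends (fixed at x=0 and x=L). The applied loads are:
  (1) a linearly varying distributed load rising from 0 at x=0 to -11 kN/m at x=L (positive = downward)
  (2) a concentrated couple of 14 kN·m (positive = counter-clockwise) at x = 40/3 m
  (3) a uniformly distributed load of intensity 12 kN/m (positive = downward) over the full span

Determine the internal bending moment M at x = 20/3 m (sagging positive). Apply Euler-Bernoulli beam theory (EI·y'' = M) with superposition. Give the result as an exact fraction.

Load 1 — triangular load w₀=-11 kN/m (0→w₀ over full span):
  M_1 = 3w₀Lx/20 - w₀L²/30 - w₀x³/(6L) = 3·(-11)·20·(20/3)/20 - (-11)·20²/30 - (-11)·(20/3)³/(6·20) = -3740/81 kN·m
Load 2 — applied couple M₀=14 kN·m at a=40/3 m (b=L-a=20/3):
  M_2 = R_Ax - M_A  [x≤a] with R_A=14/15, M_A=14/3 = (14/15)·(20/3) - (14/3) = 14/9 kN·m
Load 3 — uniform load w=12 kN/m over full span:
  M_3 = wLx/2 - wL²/12 - wx²/2 = 12·20·(20/3)/2 - 12·20²/12 - 12·(20/3)²/2 = 400/3 kN·m
Superposition: M = Σ M_i = 7186/81 kN·m ≈ 88.716049 kN·m

M(20/3) = 7186/81 kN·m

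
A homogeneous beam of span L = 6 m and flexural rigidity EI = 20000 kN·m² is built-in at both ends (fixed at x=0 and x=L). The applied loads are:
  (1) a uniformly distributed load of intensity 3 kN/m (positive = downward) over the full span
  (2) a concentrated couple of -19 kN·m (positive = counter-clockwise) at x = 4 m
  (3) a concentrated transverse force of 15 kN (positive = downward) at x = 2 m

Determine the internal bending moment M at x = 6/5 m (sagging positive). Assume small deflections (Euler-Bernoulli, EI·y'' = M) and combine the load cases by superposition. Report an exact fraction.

Load 1 — uniform load w=3 kN/m over full span:
  M_1 = wLx/2 - wL²/12 - wx²/2 = 3·6·(6/5)/2 - 3·6²/12 - 3·(6/5)²/2 = -9/25 kN·m
Load 2 — applied couple M₀=-19 kN·m at a=4 m (b=L-a=2):
  M_2 = R_Ax - M_A  [x≤a] with R_A=-38/9, M_A=-19/3 = (-38/9)·(6/5) - (-19/3) = 19/15 kN·m
Load 3 — point force P=15 kN at a=2 m (b=L-a=4):
  M_3 = Pb²(3a+b)x/L³ - Pab²/L²  [x≤a] = 15·4²·(3·2+4)·(6/5)/6³ - 15·2·4²/6² = 0 kN·m
Superposition: M = Σ M_i = 68/75 kN·m ≈ 0.906667 kN·m

M(6/5) = 68/75 kN·m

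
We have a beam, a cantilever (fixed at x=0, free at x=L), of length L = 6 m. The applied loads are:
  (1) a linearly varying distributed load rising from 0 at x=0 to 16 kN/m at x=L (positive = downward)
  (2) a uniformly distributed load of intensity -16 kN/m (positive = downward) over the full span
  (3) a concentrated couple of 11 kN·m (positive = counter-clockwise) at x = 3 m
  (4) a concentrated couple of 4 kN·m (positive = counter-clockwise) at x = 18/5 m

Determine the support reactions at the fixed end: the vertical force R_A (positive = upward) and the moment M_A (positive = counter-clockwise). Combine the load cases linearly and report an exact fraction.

Load 1 — triangular load w₀=16 kN/m (0→w₀ over full span):
  R_A = w₀L/2 = 16·6/2 = 48 kN
  M_A = w₀L²/3 = 16·6²/3 = 192 kN·m
Load 2 — uniform load w=-16 kN/m over full span:
  R_A = wL = (-16)·6 = -96 kN
  M_A = wL²/2 = (-16)·6²/2 = -288 kN·m
Load 3 — applied couple M₀=11 kN·m at a=3 m (b=L-a=3):
  R_A = 0 kN
  M_A = -M₀ = -11 kN·m
Load 4 — applied couple M₀=4 kN·m at a=18/5 m (b=L-a=12/5):
  R_A = 0 kN
  M_A = -M₀ = -4 kN·m
Superposition: R_A = -48 kN, M_A = -111 kN·m

R_A = -48 kN, M_A = -111 kN·m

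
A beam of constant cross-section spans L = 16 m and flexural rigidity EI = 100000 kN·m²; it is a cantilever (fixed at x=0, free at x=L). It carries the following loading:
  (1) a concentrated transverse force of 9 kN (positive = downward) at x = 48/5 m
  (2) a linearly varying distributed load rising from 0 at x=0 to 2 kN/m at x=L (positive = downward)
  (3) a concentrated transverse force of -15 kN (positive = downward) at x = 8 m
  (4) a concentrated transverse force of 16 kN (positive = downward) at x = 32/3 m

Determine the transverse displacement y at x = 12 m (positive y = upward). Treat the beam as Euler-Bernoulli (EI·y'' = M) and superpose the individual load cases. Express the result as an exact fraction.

y(12) = -9362497/63281250 m

Load 1 — point force P=9 kN at a=48/5 m (b=L-a=32/5):
  y_1 = -Pa²(3x-a)/(6EI)  [x>a] = -9·(48/5)²·(3·12-(48/5))/(6·100000) = -14256/390625 m
Load 2 — triangular load w₀=2 kN/m (0→w₀ over full span):
  y_2 = (w₀Lx³/12-w₀L²x²/6-w₀x⁵/(120L))/EI = (2·16·12³/12-2·16²·12²/6-2·12⁵/(120·16))/100000 = -2481/31250 m
Load 3 — point force P=-15 kN at a=8 m (b=L-a=8):
  y_3 = -Pa²(3x-a)/(6EI)  [x>a] = -(-15)·8²·(3·12-8)/(6·100000) = 28/625 m
Load 4 — point force P=16 kN at a=32/3 m (b=L-a=16/3):
  y_4 = -Pa²(3x-a)/(6EI)  [x>a] = -16·(32/3)²·(3·12-(32/3))/(6·100000) = -19456/253125 m
Superposition: y = Σ y_i = -9362497/63281250 m ≈ -0.147951 m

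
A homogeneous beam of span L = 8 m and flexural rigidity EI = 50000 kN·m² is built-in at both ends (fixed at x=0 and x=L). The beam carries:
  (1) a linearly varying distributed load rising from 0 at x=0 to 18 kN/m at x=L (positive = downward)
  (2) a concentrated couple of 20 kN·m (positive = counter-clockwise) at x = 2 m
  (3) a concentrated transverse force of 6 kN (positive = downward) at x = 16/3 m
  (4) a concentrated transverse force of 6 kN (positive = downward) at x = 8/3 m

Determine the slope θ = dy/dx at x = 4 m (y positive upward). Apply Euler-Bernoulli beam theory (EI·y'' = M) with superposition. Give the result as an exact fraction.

θ(4) = -73/500000 rad

Load 1 — triangular load w₀=18 kN/m (0→w₀ over full span):
  θ_1 = -w₀(2x(L-x)(L-2x)(x+2L)+x²(L-x)²)/(120LEI) = -18·(2·4·(8-4)·(8-2·4)·(4+2·8)+4²·(8-4)²)/(120·8·50000) = -3/31250 rad
Load 2 — applied couple M₀=20 kN·m at a=2 m (b=L-a=6):
  θ_2 = (R_Ax²/2 - M_Ax - M₀(x-a))/EI  [x>a] with R_A=45/16, M_A=-15/4 = ((45/16)·4²/2 - (-15/4)·4 - 20·(4-2))/50000 = -1/20000 rad
Load 3 — point force P=6 kN at a=16/3 m (b=L-a=8/3):
  θ_3 = -Pb²x(2aL-(3a+b)x)/(2L³EI)  [x≤a] = -6·(8/3)²·4·(2·(16/3)·8-(3·(16/3)+(8/3))·4)/(2·8³·50000) = -1/28125 rad
Load 4 — point force P=6 kN at a=8/3 m (b=L-a=16/3):
  θ_4 = Pa²(L-x)(2bL-(3b+a)(L-x))/(2L³EI)  [x>a] = 6·(8/3)²·(8-4)·(2·(16/3)·8-(3·(16/3)+(8/3))·(8-4))/(2·8³·50000) = 1/28125 rad
Superposition: θ = Σ θ_i = -73/500000 rad ≈ -0.000146 rad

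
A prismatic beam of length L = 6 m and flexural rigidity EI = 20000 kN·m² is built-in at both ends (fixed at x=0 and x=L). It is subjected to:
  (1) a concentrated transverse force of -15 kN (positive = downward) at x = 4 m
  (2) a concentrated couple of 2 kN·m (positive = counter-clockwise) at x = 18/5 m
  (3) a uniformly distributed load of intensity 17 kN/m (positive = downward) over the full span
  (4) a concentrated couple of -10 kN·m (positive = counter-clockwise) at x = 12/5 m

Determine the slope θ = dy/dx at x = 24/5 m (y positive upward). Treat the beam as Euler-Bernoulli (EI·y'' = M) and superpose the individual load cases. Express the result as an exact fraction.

θ(24/5) = 3679/3125000 rad

Load 1 — point force P=-15 kN at a=4 m (b=L-a=2):
  θ_1 = Pa²(L-x)(2bL-(3b+a)(L-x))/(2L³EI)  [x>a] = (-15)·4²·(6-(24/5))·(2·2·6-(3·2+4)·(6-(24/5)))/(2·6³·20000) = -1/2500 rad
Load 2 — applied couple M₀=2 kN·m at a=18/5 m (b=L-a=12/5):
  θ_2 = (R_Ax²/2 - M_Ax - M₀(x-a))/EI  [x>a] with R_A=12/25, M_A=16/25 = ((12/25)·(24/5)²/2 - (16/25)·(24/5) - 2·((24/5)-(18/5)))/20000 = 9/3125000 rad
Load 3 — uniform load w=17 kN/m over full span:
  θ_3 = -wx(L-x)(L-2x)/(12EI) = -17·(24/5)·(6-(24/5))·(6-2·(24/5))/(12·20000) = 459/312500 rad
Load 4 — applied couple M₀=-10 kN·m at a=12/5 m (b=L-a=18/5):
  θ_4 = (R_Ax²/2 - M_Ax - M₀(x-a))/EI  [x>a] with R_A=-12/5, M_A=-6/5 = ((-12/5)·(24/5)²/2 - (-6/5)·(24/5) - (-10)·((24/5)-(12/5)))/20000 = 33/312500 rad
Superposition: θ = Σ θ_i = 3679/3125000 rad ≈ 0.001177 rad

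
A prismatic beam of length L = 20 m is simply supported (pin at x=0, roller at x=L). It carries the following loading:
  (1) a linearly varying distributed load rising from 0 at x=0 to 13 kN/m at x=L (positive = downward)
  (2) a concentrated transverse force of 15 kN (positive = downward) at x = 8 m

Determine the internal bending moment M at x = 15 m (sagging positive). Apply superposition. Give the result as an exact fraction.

M(15) = 2515/8 kN·m

Load 1 — triangular load w₀=13 kN/m (0→w₀ over full span):
  M_1 = w₀Lx/6 - w₀x³/(6L) = 13·20·15/6 - 13·15³/(6·20) = 2275/8 kN·m
Load 2 — point force P=15 kN at a=8 m (b=L-a=12):
  M_2 = Pa(L-x)/L  [x>a] = 15·8·(20-15)/20 = 30 kN·m
Superposition: M = Σ M_i = 2515/8 kN·m ≈ 314.375000 kN·m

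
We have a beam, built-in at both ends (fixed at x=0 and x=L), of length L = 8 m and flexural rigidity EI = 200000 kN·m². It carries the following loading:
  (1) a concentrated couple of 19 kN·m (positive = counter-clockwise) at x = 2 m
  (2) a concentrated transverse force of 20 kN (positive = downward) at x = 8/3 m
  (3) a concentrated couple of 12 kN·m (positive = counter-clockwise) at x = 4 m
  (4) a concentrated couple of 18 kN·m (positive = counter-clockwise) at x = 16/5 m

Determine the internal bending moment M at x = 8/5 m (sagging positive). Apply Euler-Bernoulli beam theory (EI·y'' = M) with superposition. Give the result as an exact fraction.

Load 1 — applied couple M₀=19 kN·m at a=2 m (b=L-a=6):
  M_1 = R_Ax - M_A  [x≤a] with R_A=171/64, M_A=-57/16 = (171/64)·(8/5) - (-57/16) = 627/80 kN·m
Load 2 — point force P=20 kN at a=8/3 m (b=L-a=16/3):
  M_2 = Pb²(3a+b)x/L³ - Pab²/L²  [x≤a] = 20·(16/3)²·(3·(8/3)+(16/3))·(8/5)/8³ - 20·(8/3)·(16/3)²/8² = 0 kN·m
Load 3 — applied couple M₀=12 kN·m at a=4 m (b=L-a=4):
  M_3 = R_Ax - M_A  [x≤a] with R_A=9/4, M_A=3 = (9/4)·(8/5) - 3 = 3/5 kN·m
Load 4 — applied couple M₀=18 kN·m at a=16/5 m (b=L-a=24/5):
  M_4 = R_Ax - M_A  [x≤a] with R_A=81/25, M_A=54/25 = (81/25)·(8/5) - (54/25) = 378/125 kN·m
Superposition: M = Σ M_i = 22923/2000 kN·m ≈ 11.461500 kN·m

M(8/5) = 22923/2000 kN·m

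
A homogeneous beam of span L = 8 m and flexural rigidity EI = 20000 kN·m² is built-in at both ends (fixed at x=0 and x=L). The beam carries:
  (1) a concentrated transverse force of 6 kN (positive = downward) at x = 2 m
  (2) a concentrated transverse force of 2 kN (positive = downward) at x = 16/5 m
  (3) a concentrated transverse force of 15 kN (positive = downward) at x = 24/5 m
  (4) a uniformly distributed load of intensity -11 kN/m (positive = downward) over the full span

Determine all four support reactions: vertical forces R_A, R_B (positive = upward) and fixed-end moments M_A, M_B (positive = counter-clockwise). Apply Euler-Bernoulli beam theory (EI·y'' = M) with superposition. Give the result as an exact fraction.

R_A = -64723/2000 kN, M_A = -57139/1500 kN·m, R_B = -65277/2000 kN, M_B = 56401/1500 kN·m

Load 1 — point force P=6 kN at a=2 m (b=L-a=6):
  R_A = Pb²(3a+b)/L³ = 6·6²·(3·2+6)/8³ = 81/16 kN
  M_A = Pab²/L² = 6·2·6²/8² = 27/4 kN·m
  R_B = Pa²(a+3b)/L³ = 6·2²·(2+3·6)/8³ = 15/16 kN
  M_B = -Pa²b/L² = -6·2²·6/8² = -9/4 kN·m
Load 2 — point force P=2 kN at a=16/5 m (b=L-a=24/5):
  R_A = Pb²(3a+b)/L³ = 2·(24/5)²·(3·(16/5)+(24/5))/8³ = 162/125 kN
  M_A = Pab²/L² = 2·(16/5)·(24/5)²/8² = 288/125 kN·m
  R_B = Pa²(a+3b)/L³ = 2·(16/5)²·((16/5)+3·(24/5))/8³ = 88/125 kN
  M_B = -Pa²b/L² = -2·(16/5)²·(24/5)/8² = -192/125 kN·m
Load 3 — point force P=15 kN at a=24/5 m (b=L-a=16/5):
  R_A = Pb²(3a+b)/L³ = 15·(16/5)²·(3·(24/5)+(16/5))/8³ = 132/25 kN
  M_A = Pab²/L² = 15·(24/5)·(16/5)²/8² = 288/25 kN·m
  R_B = Pa²(a+3b)/L³ = 15·(24/5)²·((24/5)+3·(16/5))/8³ = 243/25 kN
  M_B = -Pa²b/L² = -15·(24/5)²·(16/5)/8² = -432/25 kN·m
Load 4 — uniform load w=-11 kN/m over full span:
  R_A = wL/2 = (-11)·8/2 = -44 kN
  M_A = wL²/12 = (-11)·8²/12 = -176/3 kN·m
  R_B = wL/2 = (-11)·8/2 = -44 kN
  M_B = -wL²/12 = -(-11)·8²/12 = 176/3 kN·m
Superposition: R_A = -64723/2000 kN, M_A = -57139/1500 kN·m, R_B = -65277/2000 kN, M_B = 56401/1500 kN·m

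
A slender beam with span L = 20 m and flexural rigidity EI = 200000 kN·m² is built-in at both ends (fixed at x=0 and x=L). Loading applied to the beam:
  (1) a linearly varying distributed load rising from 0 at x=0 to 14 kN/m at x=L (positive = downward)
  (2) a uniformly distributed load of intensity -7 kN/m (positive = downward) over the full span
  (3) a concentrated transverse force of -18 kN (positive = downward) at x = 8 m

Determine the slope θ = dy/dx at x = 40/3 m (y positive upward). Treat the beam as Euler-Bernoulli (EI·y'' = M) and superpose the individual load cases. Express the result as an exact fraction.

Load 1 — triangular load w₀=14 kN/m (0→w₀ over full span):
  θ_1 = -w₀(2x(L-x)(L-2x)(x+2L)+x²(L-x)²)/(120LEI) = -14·(2·(40/3)·(20-(40/3))·(20-2·(40/3))·((40/3)+2·20)+(40/3)²·(20-(40/3))²)/(120·20·200000) = 49/30375 rad
Load 2 — uniform load w=-7 kN/m over full span:
  θ_2 = -wx(L-x)(L-2x)/(12EI) = -(-7)·(40/3)·(20-(40/3))·(20-2·(40/3))/(12·200000) = -7/4050 rad
Load 3 — point force P=-18 kN at a=8 m (b=L-a=12):
  θ_3 = Pa²(L-x)(2bL-(3b+a)(L-x))/(2L³EI)  [x>a] = (-18)·8²·(20-(40/3))·(2·12·20-(3·12+8)·(20-(40/3)))/(2·20³·200000) = -7/15625 rad
Superposition: θ = Σ θ_i = -4277/7593750 rad ≈ -0.000563 rad

θ(40/3) = -4277/7593750 rad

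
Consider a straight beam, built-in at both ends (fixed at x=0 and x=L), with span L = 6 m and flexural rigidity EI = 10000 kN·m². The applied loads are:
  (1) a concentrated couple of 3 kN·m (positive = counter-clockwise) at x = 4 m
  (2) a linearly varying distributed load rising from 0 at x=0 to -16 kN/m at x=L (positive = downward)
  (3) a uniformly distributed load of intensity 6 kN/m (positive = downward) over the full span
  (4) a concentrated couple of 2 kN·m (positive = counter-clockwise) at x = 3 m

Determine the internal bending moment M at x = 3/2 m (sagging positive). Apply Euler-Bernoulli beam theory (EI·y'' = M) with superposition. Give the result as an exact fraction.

Load 1 — applied couple M₀=3 kN·m at a=4 m (b=L-a=2):
  M_1 = R_Ax - M_A  [x≤a] with R_A=2/3, M_A=1 = (2/3)·(3/2) - 1 = 0 kN·m
Load 2 — triangular load w₀=-16 kN/m (0→w₀ over full span):
  M_2 = 3w₀Lx/20 - w₀L²/30 - w₀x³/(6L) = 3·(-16)·6·(3/2)/20 - (-16)·6²/30 - (-16)·(3/2)³/(6·6) = -9/10 kN·m
Load 3 — uniform load w=6 kN/m over full span:
  M_3 = wLx/2 - wL²/12 - wx²/2 = 6·6·(3/2)/2 - 6·6²/12 - 6·(3/2)²/2 = 9/4 kN·m
Load 4 — applied couple M₀=2 kN·m at a=3 m (b=L-a=3):
  M_4 = R_Ax - M_A  [x≤a] with R_A=1/2, M_A=1/2 = (1/2)·(3/2) - (1/2) = 1/4 kN·m
Superposition: M = Σ M_i = 8/5 kN·m ≈ 1.600000 kN·m

M(3/2) = 8/5 kN·m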